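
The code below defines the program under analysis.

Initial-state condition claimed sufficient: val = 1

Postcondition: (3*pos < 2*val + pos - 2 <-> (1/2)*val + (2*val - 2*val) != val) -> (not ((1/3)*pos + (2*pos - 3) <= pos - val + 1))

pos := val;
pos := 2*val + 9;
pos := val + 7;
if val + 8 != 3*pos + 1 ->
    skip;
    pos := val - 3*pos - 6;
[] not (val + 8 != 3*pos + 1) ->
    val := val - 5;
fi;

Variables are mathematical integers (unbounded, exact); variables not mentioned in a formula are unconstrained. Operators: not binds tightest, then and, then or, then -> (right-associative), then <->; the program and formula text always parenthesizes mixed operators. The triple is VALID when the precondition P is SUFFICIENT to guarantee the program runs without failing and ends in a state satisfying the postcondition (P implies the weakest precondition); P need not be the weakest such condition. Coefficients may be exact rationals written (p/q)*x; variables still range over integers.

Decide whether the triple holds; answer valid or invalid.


Working backward. After the program, the postcondition (3*pos < 2*val + pos - 2 <-> (1/2)*val + (2*val - 2*val) != val) -> (not ((1/3)*pos + (2*pos - 3) <= pos - val + 1)) must hold; in canonical form it is (2*pos < 2*val - 2 <-> (1/2)*val != 0) -> (not ((4/3)*pos + val <= 4)).
Then branch requires (6*pos > -10 <-> (1/2)*val != 0) -> (not ((7/3)*val <= 4*pos + 12)); else branch requires (2*pos < 2*val - 12 <-> (1/2)*val != 5/2) -> (not ((4/3)*pos + val <= 9)).
Before the if: (val != 3*pos - 7 -> ((6*pos > -10 <-> (1/2)*val != 0) -> (not ((7/3)*val <= 4*pos + 12)))) and ((not (val != 3*pos - 7)) -> ((2*pos < 2*val - 12 <-> (1/2)*val != 5/2) -> (not ((4/3)*pos + val <= 9))))
Before pos := val + 7: (2*val != -14 -> ((6*val > -52 <-> (1/2)*val != 0) -> (not ((5/3)*val >= -40)))) and ((not (2*val != -14)) -> ((not ((1/2)*val != 5/2)) -> (not ((7/3)*val <= -1/3))))
Before pos := 2*val + 9: (2*val != -14 -> ((6*val > -52 <-> (1/2)*val != 0) -> (not ((5/3)*val >= -40)))) and ((not (2*val != -14)) -> ((not ((1/2)*val != 5/2)) -> (not ((7/3)*val <= -1/3))))
Before pos := val: (2*val != -14 -> ((6*val > -52 <-> (1/2)*val != 0) -> (not ((5/3)*val >= -40)))) and ((not (2*val != -14)) -> ((not ((1/2)*val != 5/2)) -> (not ((7/3)*val <= -1/3))))
The weakest precondition is (2*val != -14 -> ((6*val > -52 <-> (1/2)*val != 0) -> (not ((5/3)*val >= -40)))) and ((not (2*val != -14)) -> ((not ((1/2)*val != 5/2)) -> (not ((7/3)*val <= -1/3)))).
Check whether val = 1 implies it.
Countermodel: at the initial state val = 1, the precondition holds but the weakest precondition fails.
Answer: invalid


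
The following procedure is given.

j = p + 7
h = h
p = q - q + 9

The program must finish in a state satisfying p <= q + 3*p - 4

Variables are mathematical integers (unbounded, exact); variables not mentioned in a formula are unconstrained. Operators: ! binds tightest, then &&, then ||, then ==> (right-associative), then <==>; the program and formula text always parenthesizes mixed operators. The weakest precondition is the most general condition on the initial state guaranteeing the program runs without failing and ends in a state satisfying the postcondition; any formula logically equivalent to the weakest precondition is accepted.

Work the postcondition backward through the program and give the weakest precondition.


Working backward. After the program, the postcondition p <= q + 3*p - 4 must hold; in canonical form it is 2*p + q >= 4.
Before p := q - q + 9: q >= -14
Before h := h: q >= -14
Before j := p + 7: q >= -14
Answer: WP = q >= -14


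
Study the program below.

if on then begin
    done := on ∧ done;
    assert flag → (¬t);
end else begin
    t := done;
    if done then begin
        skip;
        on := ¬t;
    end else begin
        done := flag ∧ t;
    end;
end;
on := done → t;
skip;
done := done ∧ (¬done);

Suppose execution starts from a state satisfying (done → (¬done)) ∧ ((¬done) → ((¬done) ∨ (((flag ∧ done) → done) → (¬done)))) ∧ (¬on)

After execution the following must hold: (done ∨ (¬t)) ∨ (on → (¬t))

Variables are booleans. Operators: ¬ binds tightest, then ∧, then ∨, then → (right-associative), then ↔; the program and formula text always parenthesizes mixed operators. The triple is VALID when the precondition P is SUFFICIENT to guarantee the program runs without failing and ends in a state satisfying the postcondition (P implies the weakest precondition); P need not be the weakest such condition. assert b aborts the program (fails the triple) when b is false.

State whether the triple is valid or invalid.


Working backward. After the program, the postcondition (done ∨ (¬t)) ∨ (on → (¬t)) must hold; in canonical form it is done ∨ (¬t) ∨ (on → (¬t)).
Before done := done ∧ (¬done): (¬t) ∨ (on → (¬t))
Before skip: (¬t) ∨ (on → (¬t))
Before on := done → t: (¬t) ∨ ((done → t) → (¬t))
Then branch requires (flag → (¬t)) ∧ ((¬t) ∨ (((on ∧ done) → t) → (¬t))); else branch requires (done → (¬done)) ∧ ((¬done) → ((¬done) ∨ (((flag ∧ done) → done) → (¬done)))).
Before the if: (on → ((flag → (¬t)) ∧ ((¬t) ∨ (((on ∧ done) → t) → (¬t))))) ∧ ((¬on) → ((done → (¬done)) ∧ ((¬done) → ((¬done) ∨ (((flag ∧ done) → done) → (¬done))))))
The weakest precondition is (on → ((flag → (¬t)) ∧ ((¬t) ∨ (((on ∧ done) → t) → (¬t))))) ∧ ((¬on) → ((done → (¬done)) ∧ ((¬done) → ((¬done) ∨ (((flag ∧ done) → done) → (¬done)))))).
Check whether (done → (¬done)) ∧ ((¬done) → ((¬done) ∨ (((flag ∧ done) → done) → (¬done)))) ∧ (¬on) implies it.
Every state satisfying the precondition satisfies the weakest precondition: the implication holds.
Answer: valid


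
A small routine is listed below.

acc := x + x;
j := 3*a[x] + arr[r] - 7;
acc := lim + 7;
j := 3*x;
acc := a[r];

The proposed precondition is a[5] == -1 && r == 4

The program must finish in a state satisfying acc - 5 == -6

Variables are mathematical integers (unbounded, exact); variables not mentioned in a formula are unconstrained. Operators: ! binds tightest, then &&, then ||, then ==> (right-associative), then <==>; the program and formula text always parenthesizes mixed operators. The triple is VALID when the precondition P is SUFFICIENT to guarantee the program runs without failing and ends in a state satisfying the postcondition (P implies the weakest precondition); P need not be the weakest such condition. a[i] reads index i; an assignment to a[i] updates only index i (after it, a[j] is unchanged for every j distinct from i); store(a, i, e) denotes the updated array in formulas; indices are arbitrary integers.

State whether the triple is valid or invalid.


Working backward. After the program, the postcondition acc - 5 == -6 must hold; in canonical form it is acc == -1.
Before acc := a[r]: a[r] == -1
Before j := 3*x: a[r] == -1
Before acc := lim + 7: a[r] == -1
Before j := 3*a[x] + arr[r] - 7: a[r] == -1
Before acc := x + x: a[r] == -1
The weakest precondition is a[r] == -1.
Check whether a[5] == -1 && r == 4 implies it.
Countermodel: at the initial state a = {[4] = 2, [5] = -1, elsewhere 2}, r = 4, the precondition holds but the weakest precondition fails.
Answer: invalid


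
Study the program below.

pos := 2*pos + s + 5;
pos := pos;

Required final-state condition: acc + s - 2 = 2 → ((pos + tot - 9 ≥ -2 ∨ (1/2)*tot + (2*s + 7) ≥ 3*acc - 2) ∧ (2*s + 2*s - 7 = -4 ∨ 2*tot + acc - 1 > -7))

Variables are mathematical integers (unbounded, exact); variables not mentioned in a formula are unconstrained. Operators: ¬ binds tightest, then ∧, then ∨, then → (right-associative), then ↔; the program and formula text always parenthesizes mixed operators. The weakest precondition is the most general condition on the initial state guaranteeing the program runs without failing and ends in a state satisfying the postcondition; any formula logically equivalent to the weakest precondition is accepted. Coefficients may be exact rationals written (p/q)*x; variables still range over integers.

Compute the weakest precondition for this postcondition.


Working backward. After the program, the postcondition acc + s - 2 = 2 → ((pos + tot - 9 ≥ -2 ∨ (1/2)*tot + (2*s + 7) ≥ 3*acc - 2) ∧ (2*s + 2*s - 7 = -4 ∨ 2*tot + acc - 1 > -7)) must hold; in canonical form it is acc + s = 4 → ((pos + tot ≥ 7 ∨ 2*s + (1/2)*tot ≥ 3*acc - 9) ∧ (4*s = 3 ∨ acc + 2*tot > -6)).
Before pos := pos: acc + s = 4 → ((pos + tot ≥ 7 ∨ 2*s + (1/2)*tot ≥ 3*acc - 9) ∧ (4*s = 3 ∨ acc + 2*tot > -6))
Before pos := 2*pos + s + 5: acc + s = 4 → ((2*pos + s + tot ≥ 2 ∨ 2*s + (1/2)*tot ≥ 3*acc - 9) ∧ (4*s = 3 ∨ acc + 2*tot > -6))
Answer: WP = acc + s = 4 → ((2*pos + s + tot ≥ 2 ∨ 2*s + (1/2)*tot ≥ 3*acc - 9) ∧ (4*s = 3 ∨ acc + 2*tot > -6))


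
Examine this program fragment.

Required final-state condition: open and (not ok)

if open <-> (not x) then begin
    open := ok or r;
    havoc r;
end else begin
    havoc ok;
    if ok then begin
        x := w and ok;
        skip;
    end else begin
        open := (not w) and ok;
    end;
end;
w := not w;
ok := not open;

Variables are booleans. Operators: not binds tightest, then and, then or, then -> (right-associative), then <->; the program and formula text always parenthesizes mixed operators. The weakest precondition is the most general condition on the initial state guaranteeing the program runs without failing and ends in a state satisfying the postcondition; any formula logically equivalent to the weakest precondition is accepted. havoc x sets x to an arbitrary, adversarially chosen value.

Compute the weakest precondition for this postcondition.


Working backward. After the program, open and (not ok) must hold.
Before ok := not open: open
Before w := not w: open
Then branch requires ok or r; else branch requires false.
Before the if: ((open <-> (not x)) -> (ok or r)) and (open <-> (not x))
Answer: WP = ((open <-> (not x)) -> (ok or r)) and (open <-> (not x))


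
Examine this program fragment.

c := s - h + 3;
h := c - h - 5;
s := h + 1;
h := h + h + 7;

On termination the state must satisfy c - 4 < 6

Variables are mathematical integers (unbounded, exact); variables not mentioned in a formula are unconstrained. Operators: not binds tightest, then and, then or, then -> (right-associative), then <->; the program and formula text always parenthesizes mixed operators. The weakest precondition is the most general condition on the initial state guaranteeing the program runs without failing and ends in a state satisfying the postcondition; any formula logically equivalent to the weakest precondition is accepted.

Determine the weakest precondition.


Working backward. After the program, the postcondition c - 4 < 6 must hold; in canonical form it is c < 10.
Before h := h + h + 7: c < 10
Before s := h + 1: c < 10
Before h := c - h - 5: c < 10
Before c := s - h + 3: s < h + 7
Answer: WP = s < h + 7


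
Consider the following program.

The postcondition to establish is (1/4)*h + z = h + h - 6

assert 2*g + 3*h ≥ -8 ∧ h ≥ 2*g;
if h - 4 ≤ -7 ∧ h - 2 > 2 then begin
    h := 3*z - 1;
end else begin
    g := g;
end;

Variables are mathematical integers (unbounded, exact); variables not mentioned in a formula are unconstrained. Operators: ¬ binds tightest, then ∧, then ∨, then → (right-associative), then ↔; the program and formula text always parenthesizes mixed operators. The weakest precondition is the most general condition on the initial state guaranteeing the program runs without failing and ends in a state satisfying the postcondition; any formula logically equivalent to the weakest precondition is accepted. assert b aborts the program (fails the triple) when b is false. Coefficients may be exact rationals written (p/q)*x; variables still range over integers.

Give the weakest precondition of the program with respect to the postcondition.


Working backward. After the program, the postcondition (1/4)*h + z = h + h - 6 must hold; in canonical form it is z = (7/4)*h - 6.
Then branch requires (17/4)*z = 31/4; else branch requires z = (7/4)*h - 6.
Before the if: ((h ≤ -3 ∧ h > 4) → (17/4)*z = 31/4) ∧ ((¬(h ≤ -3 ∧ h > 4)) → z = (7/4)*h - 6)
Before assert 2*g + 3*h ≥ -8 ∧ h ≥ 2*g: 2*g + 3*h ≥ -8 ∧ h ≥ 2*g ∧ ((h ≤ -3 ∧ h > 4) → (17/4)*z = 31/4) ∧ ((¬(h ≤ -3 ∧ h > 4)) → z = (7/4)*h - 6)
Answer: WP = 2*g + 3*h ≥ -8 ∧ h ≥ 2*g ∧ ((h ≤ -3 ∧ h > 4) → (17/4)*z = 31/4) ∧ ((¬(h ≤ -3 ∧ h > 4)) → z = (7/4)*h - 6)


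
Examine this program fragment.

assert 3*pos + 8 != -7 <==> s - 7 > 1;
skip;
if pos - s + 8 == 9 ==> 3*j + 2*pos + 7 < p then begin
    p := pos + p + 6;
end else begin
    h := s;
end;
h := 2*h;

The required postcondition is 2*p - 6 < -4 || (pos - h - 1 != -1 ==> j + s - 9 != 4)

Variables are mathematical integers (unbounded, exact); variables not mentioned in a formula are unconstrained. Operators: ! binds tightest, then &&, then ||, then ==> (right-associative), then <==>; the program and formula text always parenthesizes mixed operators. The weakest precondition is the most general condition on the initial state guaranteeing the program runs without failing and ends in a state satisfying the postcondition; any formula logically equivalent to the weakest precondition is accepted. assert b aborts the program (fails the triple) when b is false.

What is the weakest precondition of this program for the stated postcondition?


Working backward. After the program, the postcondition 2*p - 6 < -4 || (pos - h - 1 != -1 ==> j + s - 9 != 4) must hold; in canonical form it is 2*p < 2 || (pos != h ==> j + s != 13).
Before h := 2*h: 2*p < 2 || (pos != 2*h ==> j + s != 13)
Then branch requires 2*p + 2*pos < -10 || (pos != 2*h ==> j + s != 13); else branch requires 2*p < 2 || (pos != 2*s ==> j + s != 13).
Before the if: ((pos == s + 1 ==> 3*j + 2*pos < p - 7) ==> (2*p + 2*pos < -10 || (pos != 2*h ==> j + s != 13))) && ((!(pos == s + 1 ==> 3*j + 2*pos < p - 7)) ==> (2*p < 2 || (pos != 2*s ==> j + s != 13)))
Before skip: ((pos == s + 1 ==> 3*j + 2*pos < p - 7) ==> (2*p + 2*pos < -10 || (pos != 2*h ==> j + s != 13))) && ((!(pos == s + 1 ==> 3*j + 2*pos < p - 7)) ==> (2*p < 2 || (pos != 2*s ==> j + s != 13)))
Before assert 3*pos + 8 != -7 <==> s - 7 > 1: (3*pos != -15 <==> s > 8) && ((pos == s + 1 ==> 3*j + 2*pos < p - 7) ==> (2*p + 2*pos < -10 || (pos != 2*h ==> j + s != 13))) && ((!(pos == s + 1 ==> 3*j + 2*pos < p - 7)) ==> (2*p < 2 || (pos != 2*s ==> j + s != 13)))
Answer: WP = (3*pos != -15 <==> s > 8) && ((pos == s + 1 ==> 3*j + 2*pos < p - 7) ==> (2*p + 2*pos < -10 || (pos != 2*h ==> j + s != 13))) && ((!(pos == s + 1 ==> 3*j + 2*pos < p - 7)) ==> (2*p < 2 || (pos != 2*s ==> j + s != 13)))


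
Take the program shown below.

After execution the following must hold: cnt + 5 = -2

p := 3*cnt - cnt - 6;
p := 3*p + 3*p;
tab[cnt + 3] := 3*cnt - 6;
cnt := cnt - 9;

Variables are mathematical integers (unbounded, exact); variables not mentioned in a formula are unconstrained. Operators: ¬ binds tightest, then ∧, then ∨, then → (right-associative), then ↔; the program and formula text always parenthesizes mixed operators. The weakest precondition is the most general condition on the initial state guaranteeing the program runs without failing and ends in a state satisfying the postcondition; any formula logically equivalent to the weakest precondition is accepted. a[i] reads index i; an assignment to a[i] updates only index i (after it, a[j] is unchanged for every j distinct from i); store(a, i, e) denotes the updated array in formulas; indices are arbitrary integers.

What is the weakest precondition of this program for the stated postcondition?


Working backward. After the program, the postcondition cnt + 5 = -2 must hold; in canonical form it is cnt = -7.
Before cnt := cnt - 9: cnt = 2
Before tab[cnt + 3] := 3*cnt - 6: cnt = 2
Before p := 3*p + 3*p: cnt = 2
Before p := 3*cnt - cnt - 6: cnt = 2
Answer: WP = cnt = 2


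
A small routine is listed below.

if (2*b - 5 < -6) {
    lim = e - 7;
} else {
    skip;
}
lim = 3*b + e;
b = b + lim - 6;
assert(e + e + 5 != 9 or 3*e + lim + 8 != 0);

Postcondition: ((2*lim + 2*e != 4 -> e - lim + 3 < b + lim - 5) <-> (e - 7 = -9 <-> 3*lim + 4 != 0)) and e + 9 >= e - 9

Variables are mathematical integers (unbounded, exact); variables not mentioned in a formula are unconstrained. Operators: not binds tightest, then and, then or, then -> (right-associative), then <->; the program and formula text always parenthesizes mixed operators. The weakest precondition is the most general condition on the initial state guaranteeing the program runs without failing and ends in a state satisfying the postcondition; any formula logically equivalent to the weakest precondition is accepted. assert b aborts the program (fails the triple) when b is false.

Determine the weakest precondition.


Working backward. After the program, the postcondition ((2*lim + 2*e != 4 -> e - lim + 3 < b + lim - 5) <-> (e - 7 = -9 <-> 3*lim + 4 != 0)) and e + 9 >= e - 9 must hold; in canonical form it is (2*e + 2*lim != 4 -> e < b + 2*lim - 8) <-> (e = -2 <-> 3*lim != -4).
Before assert e + e + 5 != 9 or 3*e + lim + 8 != 0: (2*e != 4 or 3*e + lim != -8) and ((2*e + 2*lim != 4 -> e < b + 2*lim - 8) <-> (e = -2 <-> 3*lim != -4))
Before b := b + lim - 6: (2*e != 4 or 3*e + lim != -8) and ((2*e + 2*lim != 4 -> e < b + 3*lim - 14) <-> (e = -2 <-> 3*lim != -4))
Before lim := 3*b + e: (2*e != 4 or 3*b + 4*e != -8) and ((6*b + 4*e != 4 -> 10*b + 2*e > 14) <-> (e = -2 <-> 9*b + 3*e != -4))
Then branch requires (2*e != 4 or 3*b + 4*e != -8) and ((6*b + 4*e != 4 -> 10*b + 2*e > 14) <-> (e = -2 <-> 9*b + 3*e != -4)); else branch requires (2*e != 4 or 3*b + 4*e != -8) and ((6*b + 4*e != 4 -> 10*b + 2*e > 14) <-> (e = -2 <-> 9*b + 3*e != -4)).
Before the if: (2*b < -1 -> ((2*e != 4 or 3*b + 4*e != -8) and ((6*b + 4*e != 4 -> 10*b + 2*e > 14) <-> (e = -2 <-> 9*b + 3*e != -4)))) and ((not (2*b < -1)) -> ((2*e != 4 or 3*b + 4*e != -8) and ((6*b + 4*e != 4 -> 10*b + 2*e > 14) <-> (e = -2 <-> 9*b + 3*e != -4))))
Answer: WP = (2*b < -1 -> ((2*e != 4 or 3*b + 4*e != -8) and ((6*b + 4*e != 4 -> 10*b + 2*e > 14) <-> (e = -2 <-> 9*b + 3*e != -4)))) and ((not (2*b < -1)) -> ((2*e != 4 or 3*b + 4*e != -8) and ((6*b + 4*e != 4 -> 10*b + 2*e > 14) <-> (e = -2 <-> 9*b + 3*e != -4))))


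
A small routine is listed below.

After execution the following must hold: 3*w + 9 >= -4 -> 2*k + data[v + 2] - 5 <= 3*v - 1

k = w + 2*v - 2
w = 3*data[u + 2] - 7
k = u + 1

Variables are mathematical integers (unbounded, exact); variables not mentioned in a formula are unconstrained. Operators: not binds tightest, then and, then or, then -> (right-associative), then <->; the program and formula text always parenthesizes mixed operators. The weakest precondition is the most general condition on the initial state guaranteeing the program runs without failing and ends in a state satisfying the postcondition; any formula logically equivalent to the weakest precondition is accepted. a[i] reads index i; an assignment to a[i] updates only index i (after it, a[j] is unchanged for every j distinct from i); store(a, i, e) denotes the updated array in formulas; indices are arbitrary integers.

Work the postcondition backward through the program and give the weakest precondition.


Working backward. After the program, the postcondition 3*w + 9 >= -4 -> 2*k + data[v + 2] - 5 <= 3*v - 1 must hold; in canonical form it is 3*w >= -13 -> data[v + 2] + 2*k <= 3*v + 4.
Before k := u + 1: 3*w >= -13 -> data[v + 2] + 2*u <= 3*v + 2
Before w := 3*data[u + 2] - 7: 9*data[u + 2] >= 8 -> data[v + 2] + 2*u <= 3*v + 2
Before k := w + 2*v - 2: 9*data[u + 2] >= 8 -> data[v + 2] + 2*u <= 3*v + 2
Answer: WP = 9*data[u + 2] >= 8 -> data[v + 2] + 2*u <= 3*v + 2


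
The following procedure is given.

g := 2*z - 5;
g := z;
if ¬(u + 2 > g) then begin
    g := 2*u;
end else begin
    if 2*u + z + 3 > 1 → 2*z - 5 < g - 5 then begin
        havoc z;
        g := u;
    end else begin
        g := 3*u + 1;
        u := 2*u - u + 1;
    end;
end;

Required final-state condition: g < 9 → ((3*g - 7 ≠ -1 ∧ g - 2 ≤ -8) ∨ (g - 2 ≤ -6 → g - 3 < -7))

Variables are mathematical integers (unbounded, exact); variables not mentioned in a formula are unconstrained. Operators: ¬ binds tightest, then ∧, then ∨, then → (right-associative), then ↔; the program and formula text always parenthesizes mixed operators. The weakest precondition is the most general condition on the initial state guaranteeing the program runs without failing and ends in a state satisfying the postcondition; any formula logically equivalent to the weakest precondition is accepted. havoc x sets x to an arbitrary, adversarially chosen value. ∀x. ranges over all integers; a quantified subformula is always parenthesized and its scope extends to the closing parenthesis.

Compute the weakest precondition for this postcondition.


Working backward. After the program, the postcondition g < 9 → ((3*g - 7 ≠ -1 ∧ g - 2 ≤ -8) ∨ (g - 2 ≤ -6 → g - 3 < -7)) must hold; in canonical form it is g < 9 → ((3*g ≠ 6 ∧ g ≤ -6) ∨ (g ≤ -4 → g < -4)).
Then branch requires 2*u < 9 → ((6*u ≠ 6 ∧ 2*u ≤ -6) ∨ (2*u ≤ -4 → 2*u < -4)); else branch requires ((2*u + z > -2 → 2*z < g) → (u < 9 → ((3*u ≠ 6 ∧ u ≤ -6) ∨ (u ≤ -4 → u < -4)))) ∧ ((¬(2*u + z > -2 → 2*z < g)) → (3*u < 8 → ((9*u ≠ 3 ∧ 3*u ≤ -7) ∨ (3*u ≤ -5 → 3*u < -5)))).
Before the if: ((¬(u > g - 2)) → (2*u < 9 → ((6*u ≠ 6 ∧ 2*u ≤ -6) ∨ (2*u ≤ -4 → 2*u < -4)))) ∧ (u > g - 2 → (((2*u + z > -2 → 2*z < g) → (u < 9 → ((3*u ≠ 6 ∧ u ≤ -6) ∨ (u ≤ -4 → u < -4)))) ∧ ((¬(2*u + z > -2 → 2*z < g)) → (3*u < 8 → ((9*u ≠ 3 ∧ 3*u ≤ -7) ∨ (3*u ≤ -5 → 3*u < -5))))))
Before g := z: ((¬(u > z - 2)) → (2*u < 9 → ((6*u ≠ 6 ∧ 2*u ≤ -6) ∨ (2*u ≤ -4 → 2*u < -4)))) ∧ (u > z - 2 → (((2*u + z > -2 → z < 0) → (u < 9 → ((3*u ≠ 6 ∧ u ≤ -6) ∨ (u ≤ -4 → u < -4)))) ∧ ((¬(2*u + z > -2 → z < 0)) → (3*u < 8 → ((9*u ≠ 3 ∧ 3*u ≤ -7) ∨ (3*u ≤ -5 → 3*u < -5))))))
Before g := 2*z - 5: ((¬(u > z - 2)) → (2*u < 9 → ((6*u ≠ 6 ∧ 2*u ≤ -6) ∨ (2*u ≤ -4 → 2*u < -4)))) ∧ (u > z - 2 → (((2*u + z > -2 → z < 0) → (u < 9 → ((3*u ≠ 6 ∧ u ≤ -6) ∨ (u ≤ -4 → u < -4)))) ∧ ((¬(2*u + z > -2 → z < 0)) → (3*u < 8 → ((9*u ≠ 3 ∧ 3*u ≤ -7) ∨ (3*u ≤ -5 → 3*u < -5))))))
Answer: WP = ((¬(u > z - 2)) → (2*u < 9 → ((6*u ≠ 6 ∧ 2*u ≤ -6) ∨ (2*u ≤ -4 → 2*u < -4)))) ∧ (u > z - 2 → (((2*u + z > -2 → z < 0) → (u < 9 → ((3*u ≠ 6 ∧ u ≤ -6) ∨ (u ≤ -4 → u < -4)))) ∧ ((¬(2*u + z > -2 → z < 0)) → (3*u < 8 → ((9*u ≠ 3 ∧ 3*u ≤ -7) ∨ (3*u ≤ -5 → 3*u < -5))))))


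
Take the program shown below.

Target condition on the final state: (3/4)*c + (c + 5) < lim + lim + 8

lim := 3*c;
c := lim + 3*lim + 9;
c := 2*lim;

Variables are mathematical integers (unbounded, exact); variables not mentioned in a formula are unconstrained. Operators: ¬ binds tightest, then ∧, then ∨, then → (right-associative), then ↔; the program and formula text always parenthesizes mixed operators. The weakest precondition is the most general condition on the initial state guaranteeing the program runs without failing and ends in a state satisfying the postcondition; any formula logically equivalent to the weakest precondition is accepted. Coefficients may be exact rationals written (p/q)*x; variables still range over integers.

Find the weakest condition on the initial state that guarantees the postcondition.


Working backward. After the program, the postcondition (3/4)*c + (c + 5) < lim + lim + 8 must hold; in canonical form it is (7/4)*c < 2*lim + 3.
Before c := 2*lim: (3/2)*lim < 3
Before c := lim + 3*lim + 9: (3/2)*lim < 3
Before lim := 3*c: (9/2)*c < 3
Answer: WP = (9/2)*c < 3


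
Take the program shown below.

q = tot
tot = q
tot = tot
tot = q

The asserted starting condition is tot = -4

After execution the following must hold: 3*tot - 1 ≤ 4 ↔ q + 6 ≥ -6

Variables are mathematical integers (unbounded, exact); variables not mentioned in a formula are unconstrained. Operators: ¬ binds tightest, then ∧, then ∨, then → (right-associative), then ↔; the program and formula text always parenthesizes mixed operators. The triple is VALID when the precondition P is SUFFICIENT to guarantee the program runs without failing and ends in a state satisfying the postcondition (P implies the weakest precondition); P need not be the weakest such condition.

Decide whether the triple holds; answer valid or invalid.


Working backward. After the program, the postcondition 3*tot - 1 ≤ 4 ↔ q + 6 ≥ -6 must hold; in canonical form it is 3*tot ≤ 5 ↔ q ≥ -12.
Before tot := q: 3*q ≤ 5 ↔ q ≥ -12
Before tot := tot: 3*q ≤ 5 ↔ q ≥ -12
Before tot := q: 3*q ≤ 5 ↔ q ≥ -12
Before q := tot: 3*tot ≤ 5 ↔ tot ≥ -12
The weakest precondition is 3*tot ≤ 5 ↔ tot ≥ -12.
Check whether tot = -4 implies it.
Every state satisfying the precondition satisfies the weakest precondition: the implication holds.
Answer: valid


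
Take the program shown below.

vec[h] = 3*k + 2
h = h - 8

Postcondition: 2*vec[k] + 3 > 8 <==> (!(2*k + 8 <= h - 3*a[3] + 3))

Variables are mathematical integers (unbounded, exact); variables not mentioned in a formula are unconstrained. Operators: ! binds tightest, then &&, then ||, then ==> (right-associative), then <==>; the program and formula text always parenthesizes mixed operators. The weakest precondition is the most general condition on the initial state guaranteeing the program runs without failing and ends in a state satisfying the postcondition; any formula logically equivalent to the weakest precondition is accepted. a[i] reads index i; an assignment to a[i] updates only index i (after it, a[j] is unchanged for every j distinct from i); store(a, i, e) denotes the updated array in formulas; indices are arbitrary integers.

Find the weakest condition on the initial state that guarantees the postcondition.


Working backward. After the program, the postcondition 2*vec[k] + 3 > 8 <==> (!(2*k + 8 <= h - 3*a[3] + 3)) must hold; in canonical form it is 2*vec[k] > 5 <==> (!(3*a[3] + 2*k <= h - 5)).
Before h := h - 8: 2*vec[k] > 5 <==> (!(3*a[3] + 2*k <= h - 13))
Before vec[h] := 3*k + 2: 2*store(vec, h, 3*k + 2)[k] > 5 <==> (!(3*a[3] + 2*k <= h - 13))
Answer: WP = 2*store(vec, h, 3*k + 2)[k] > 5 <==> (!(3*a[3] + 2*k <= h - 13))


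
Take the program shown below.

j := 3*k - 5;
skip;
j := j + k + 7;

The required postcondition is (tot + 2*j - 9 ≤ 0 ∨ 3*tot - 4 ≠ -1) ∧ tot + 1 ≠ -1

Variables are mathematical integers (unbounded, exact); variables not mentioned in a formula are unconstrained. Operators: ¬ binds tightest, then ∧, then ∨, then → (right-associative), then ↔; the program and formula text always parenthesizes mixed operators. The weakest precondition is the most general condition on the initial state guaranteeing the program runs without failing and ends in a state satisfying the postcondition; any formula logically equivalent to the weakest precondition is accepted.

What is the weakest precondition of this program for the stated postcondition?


Working backward. After the program, the postcondition (tot + 2*j - 9 ≤ 0 ∨ 3*tot - 4 ≠ -1) ∧ tot + 1 ≠ -1 must hold; in canonical form it is (2*j + tot ≤ 9 ∨ 3*tot ≠ 3) ∧ tot ≠ -2.
Before j := j + k + 7: (2*j + 2*k + tot ≤ -5 ∨ 3*tot ≠ 3) ∧ tot ≠ -2
Before skip: (2*j + 2*k + tot ≤ -5 ∨ 3*tot ≠ 3) ∧ tot ≠ -2
Before j := 3*k - 5: (8*k + tot ≤ 5 ∨ 3*tot ≠ 3) ∧ tot ≠ -2
Answer: WP = (8*k + tot ≤ 5 ∨ 3*tot ≠ 3) ∧ tot ≠ -2


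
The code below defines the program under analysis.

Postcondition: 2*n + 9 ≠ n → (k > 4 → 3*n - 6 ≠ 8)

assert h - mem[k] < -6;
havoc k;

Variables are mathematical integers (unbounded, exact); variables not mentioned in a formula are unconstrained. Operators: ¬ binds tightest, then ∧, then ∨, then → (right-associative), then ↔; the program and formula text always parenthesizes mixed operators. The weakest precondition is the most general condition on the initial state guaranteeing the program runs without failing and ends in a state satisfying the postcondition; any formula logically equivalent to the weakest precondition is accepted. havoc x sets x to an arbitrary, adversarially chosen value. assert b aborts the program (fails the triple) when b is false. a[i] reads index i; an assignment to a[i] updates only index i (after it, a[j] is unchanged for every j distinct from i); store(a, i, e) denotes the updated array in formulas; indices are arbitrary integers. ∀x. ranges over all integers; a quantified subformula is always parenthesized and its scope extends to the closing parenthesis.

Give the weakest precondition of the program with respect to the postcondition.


Working backward. After the program, the postcondition 2*n + 9 ≠ n → (k > 4 → 3*n - 6 ≠ 8) must hold; in canonical form it is n ≠ -9 → (k > 4 → 3*n ≠ 14).
Before havoc k: ∀k_1. (n ≠ -9 → (k_1 > 4 → 3*n ≠ 14))
Before assert h - mem[k] < -6: h < mem[k] - 6 ∧ (∀k_1. (n ≠ -9 → (k_1 > 4 → 3*n ≠ 14)))
Answer: WP = h < mem[k] - 6 ∧ (∀k_1. (n ≠ -9 → (k_1 > 4 → 3*n ≠ 14)))


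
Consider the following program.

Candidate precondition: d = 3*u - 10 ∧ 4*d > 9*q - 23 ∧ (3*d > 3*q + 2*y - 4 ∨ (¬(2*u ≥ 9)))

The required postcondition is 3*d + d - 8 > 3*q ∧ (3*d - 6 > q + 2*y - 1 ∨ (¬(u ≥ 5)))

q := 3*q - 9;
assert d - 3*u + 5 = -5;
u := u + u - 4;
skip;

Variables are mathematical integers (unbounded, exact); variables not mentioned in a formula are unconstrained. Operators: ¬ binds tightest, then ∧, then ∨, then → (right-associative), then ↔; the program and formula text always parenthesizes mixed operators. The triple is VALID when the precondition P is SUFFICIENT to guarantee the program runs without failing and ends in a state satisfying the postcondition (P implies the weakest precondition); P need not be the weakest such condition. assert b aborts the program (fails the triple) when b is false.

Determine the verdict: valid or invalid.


Working backward. After the program, the postcondition 3*d + d - 8 > 3*q ∧ (3*d - 6 > q + 2*y - 1 ∨ (¬(u ≥ 5))) must hold; in canonical form it is 4*d > 3*q + 8 ∧ (3*d > q + 2*y + 5 ∨ (¬(u ≥ 5))).
Before skip: 4*d > 3*q + 8 ∧ (3*d > q + 2*y + 5 ∨ (¬(u ≥ 5)))
Before u := u + u - 4: 4*d > 3*q + 8 ∧ (3*d > q + 2*y + 5 ∨ (¬(2*u ≥ 9)))
Before assert d - 3*u + 5 = -5: d = 3*u - 10 ∧ 4*d > 3*q + 8 ∧ (3*d > q + 2*y + 5 ∨ (¬(2*u ≥ 9)))
Before q := 3*q - 9: d = 3*u - 10 ∧ 4*d > 9*q - 19 ∧ (3*d > 3*q + 2*y - 4 ∨ (¬(2*u ≥ 9)))
The weakest precondition is d = 3*u - 10 ∧ 4*d > 9*q - 19 ∧ (3*d > 3*q + 2*y - 4 ∨ (¬(2*u ≥ 9))).
Check whether d = 3*u - 10 ∧ 4*d > 9*q - 23 ∧ (3*d > 3*q + 2*y - 4 ∨ (¬(2*u ≥ 9))) implies it.
Countermodel: at the initial state d = -1, q = 2, u = 3, y = -3, the precondition holds but the weakest precondition fails.
Answer: invalid


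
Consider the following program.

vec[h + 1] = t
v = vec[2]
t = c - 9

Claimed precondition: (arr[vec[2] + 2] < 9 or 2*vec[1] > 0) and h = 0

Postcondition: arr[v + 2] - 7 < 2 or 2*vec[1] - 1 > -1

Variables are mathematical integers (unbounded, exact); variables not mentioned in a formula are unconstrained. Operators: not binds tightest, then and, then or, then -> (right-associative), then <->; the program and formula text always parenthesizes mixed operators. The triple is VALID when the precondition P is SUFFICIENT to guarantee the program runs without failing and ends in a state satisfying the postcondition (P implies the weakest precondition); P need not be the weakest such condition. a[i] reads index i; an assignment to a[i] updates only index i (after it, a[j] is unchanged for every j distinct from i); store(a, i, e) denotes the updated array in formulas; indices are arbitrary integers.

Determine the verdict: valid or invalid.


Working backward. After the program, the postcondition arr[v + 2] - 7 < 2 or 2*vec[1] - 1 > -1 must hold; in canonical form it is arr[v + 2] < 9 or 2*vec[1] > 0.
Before t := c - 9: arr[v + 2] < 9 or 2*vec[1] > 0
Before v := vec[2]: arr[vec[2] + 2] < 9 or 2*vec[1] > 0
Before vec[h + 1] := t: arr[store(vec, h + 1, t)[2] + 2] < 9 or 2*store(vec, h + 1, t)[1] > 0
The weakest precondition is arr[store(vec, h + 1, t)[2] + 2] < 9 or 2*store(vec, h + 1, t)[1] > 0.
Check whether (arr[vec[2] + 2] < 9 or 2*vec[1] > 0) and h = 0 implies it.
Countermodel: at the initial state arr = {[1] = 9, [2] = 9, [3] = 9, elsewhere 9}, h = 0, t = 0, vec = {[1] = 1, [2] = 1, [3] = 1, elsewhere 1}, the precondition holds but the weakest precondition fails.
Answer: invalid


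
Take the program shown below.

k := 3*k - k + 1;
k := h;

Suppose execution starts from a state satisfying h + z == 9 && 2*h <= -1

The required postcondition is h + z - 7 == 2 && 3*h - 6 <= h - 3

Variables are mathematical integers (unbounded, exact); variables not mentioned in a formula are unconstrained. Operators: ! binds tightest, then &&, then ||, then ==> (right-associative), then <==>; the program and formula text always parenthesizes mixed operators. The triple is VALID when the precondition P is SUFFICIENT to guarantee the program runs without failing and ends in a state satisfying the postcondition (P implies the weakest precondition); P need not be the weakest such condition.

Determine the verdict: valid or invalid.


Working backward. After the program, the postcondition h + z - 7 == 2 && 3*h - 6 <= h - 3 must hold; in canonical form it is h + z == 9 && 2*h <= 3.
Before k := h: h + z == 9 && 2*h <= 3
Before k := 3*k - k + 1: h + z == 9 && 2*h <= 3
The weakest precondition is h + z == 9 && 2*h <= 3.
Check whether h + z == 9 && 2*h <= -1 implies it.
Every state satisfying the precondition satisfies the weakest precondition: the implication holds.
Answer: valid


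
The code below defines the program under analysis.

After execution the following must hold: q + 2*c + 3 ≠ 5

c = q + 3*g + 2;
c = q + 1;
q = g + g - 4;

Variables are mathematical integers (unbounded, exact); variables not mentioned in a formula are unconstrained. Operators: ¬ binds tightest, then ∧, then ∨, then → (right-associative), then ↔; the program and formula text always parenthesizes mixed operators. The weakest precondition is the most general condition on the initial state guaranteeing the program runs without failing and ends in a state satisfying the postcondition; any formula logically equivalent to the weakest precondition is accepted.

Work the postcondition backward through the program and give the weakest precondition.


Working backward. After the program, the postcondition q + 2*c + 3 ≠ 5 must hold; in canonical form it is 2*c + q ≠ 2.
Before q := g + g - 4: 2*c + 2*g ≠ 6
Before c := q + 1: 2*g + 2*q ≠ 4
Before c := q + 3*g + 2: 2*g + 2*q ≠ 4
Answer: WP = 2*g + 2*q ≠ 4


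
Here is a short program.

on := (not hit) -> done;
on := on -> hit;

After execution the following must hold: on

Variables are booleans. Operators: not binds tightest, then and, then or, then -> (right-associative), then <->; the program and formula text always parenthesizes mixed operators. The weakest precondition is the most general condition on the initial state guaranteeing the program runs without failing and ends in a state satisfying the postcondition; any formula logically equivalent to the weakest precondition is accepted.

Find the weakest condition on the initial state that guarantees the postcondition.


Working backward. After the program, on must hold.
Before on := on -> hit: on -> hit
Before on := (not hit) -> done: ((not hit) -> done) -> hit
Answer: WP = ((not hit) -> done) -> hit


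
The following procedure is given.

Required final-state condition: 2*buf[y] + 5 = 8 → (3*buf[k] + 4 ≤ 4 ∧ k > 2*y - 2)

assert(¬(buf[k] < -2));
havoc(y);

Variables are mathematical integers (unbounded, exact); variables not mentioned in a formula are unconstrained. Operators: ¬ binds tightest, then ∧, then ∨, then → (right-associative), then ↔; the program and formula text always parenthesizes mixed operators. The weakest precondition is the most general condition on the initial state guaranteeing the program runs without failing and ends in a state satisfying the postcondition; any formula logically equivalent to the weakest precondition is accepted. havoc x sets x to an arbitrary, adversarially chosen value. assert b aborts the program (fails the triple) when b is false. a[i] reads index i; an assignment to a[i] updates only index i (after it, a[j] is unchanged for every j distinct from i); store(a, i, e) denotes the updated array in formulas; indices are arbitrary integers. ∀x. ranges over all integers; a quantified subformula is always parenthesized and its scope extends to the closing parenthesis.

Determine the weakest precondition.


Working backward. After the program, the postcondition 2*buf[y] + 5 = 8 → (3*buf[k] + 4 ≤ 4 ∧ k > 2*y - 2) must hold; in canonical form it is 2*buf[y] = 3 → (3*buf[k] ≤ 0 ∧ k > 2*y - 2).
Before havoc y: ∀y_1. (2*buf[y_1] = 3 → (3*buf[k] ≤ 0 ∧ k > 2*y_1 - 2))
Before assert ¬(buf[k] < -2): (¬(buf[k] < -2)) ∧ (∀y_1. (2*buf[y_1] = 3 → (3*buf[k] ≤ 0 ∧ k > 2*y_1 - 2)))
Answer: WP = (¬(buf[k] < -2)) ∧ (∀y_1. (2*buf[y_1] = 3 → (3*buf[k] ≤ 0 ∧ k > 2*y_1 - 2)))


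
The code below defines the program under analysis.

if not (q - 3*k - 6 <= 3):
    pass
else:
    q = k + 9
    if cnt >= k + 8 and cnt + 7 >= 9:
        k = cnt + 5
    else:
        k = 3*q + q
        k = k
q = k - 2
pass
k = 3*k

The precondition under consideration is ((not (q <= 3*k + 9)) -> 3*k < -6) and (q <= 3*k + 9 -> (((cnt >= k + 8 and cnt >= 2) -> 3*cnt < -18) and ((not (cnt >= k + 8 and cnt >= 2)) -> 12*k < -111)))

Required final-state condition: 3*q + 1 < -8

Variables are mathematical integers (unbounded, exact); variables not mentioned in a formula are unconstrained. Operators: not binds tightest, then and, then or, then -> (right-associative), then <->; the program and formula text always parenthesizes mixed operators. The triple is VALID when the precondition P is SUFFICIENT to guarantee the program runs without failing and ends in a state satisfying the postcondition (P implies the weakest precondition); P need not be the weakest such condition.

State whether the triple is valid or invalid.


Working backward. After the program, the postcondition 3*q + 1 < -8 must hold; in canonical form it is 3*q < -9.
Before k := 3*k: 3*q < -9
Before skip: 3*q < -9
Before q := k - 2: 3*k < -3
Then branch requires 3*k < -3; else branch requires ((cnt >= k + 8 and cnt >= 2) -> 3*cnt < -18) and ((not (cnt >= k + 8 and cnt >= 2)) -> 12*k < -111).
Before the if: ((not (q <= 3*k + 9)) -> 3*k < -3) and (q <= 3*k + 9 -> (((cnt >= k + 8 and cnt >= 2) -> 3*cnt < -18) and ((not (cnt >= k + 8 and cnt >= 2)) -> 12*k < -111)))
The weakest precondition is ((not (q <= 3*k + 9)) -> 3*k < -3) and (q <= 3*k + 9 -> (((cnt >= k + 8 and cnt >= 2) -> 3*cnt < -18) and ((not (cnt >= k + 8 and cnt >= 2)) -> 12*k < -111))).
Check whether ((not (q <= 3*k + 9)) -> 3*k < -6) and (q <= 3*k + 9 -> (((cnt >= k + 8 and cnt >= 2) -> 3*cnt < -18) and ((not (cnt >= k + 8 and cnt >= 2)) -> 12*k < -111))) implies it.
Every state satisfying the precondition satisfies the weakest precondition: the implication holds.
Answer: valid


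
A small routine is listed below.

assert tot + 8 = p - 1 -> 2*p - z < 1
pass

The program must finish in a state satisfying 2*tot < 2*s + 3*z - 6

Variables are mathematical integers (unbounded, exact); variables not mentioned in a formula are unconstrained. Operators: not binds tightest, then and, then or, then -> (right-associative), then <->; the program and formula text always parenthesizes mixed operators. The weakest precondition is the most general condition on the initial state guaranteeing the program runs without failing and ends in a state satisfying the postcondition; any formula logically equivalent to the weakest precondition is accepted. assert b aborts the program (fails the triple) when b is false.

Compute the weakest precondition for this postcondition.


Working backward. After the program, 2*tot < 2*s + 3*z - 6 must hold.
Before skip: 2*tot < 2*s + 3*z - 6
Before assert tot + 8 = p - 1 -> 2*p - z < 1: (tot = p - 9 -> 2*p < z + 1) and 2*tot < 2*s + 3*z - 6
Answer: WP = (tot = p - 9 -> 2*p < z + 1) and 2*tot < 2*s + 3*z - 6
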